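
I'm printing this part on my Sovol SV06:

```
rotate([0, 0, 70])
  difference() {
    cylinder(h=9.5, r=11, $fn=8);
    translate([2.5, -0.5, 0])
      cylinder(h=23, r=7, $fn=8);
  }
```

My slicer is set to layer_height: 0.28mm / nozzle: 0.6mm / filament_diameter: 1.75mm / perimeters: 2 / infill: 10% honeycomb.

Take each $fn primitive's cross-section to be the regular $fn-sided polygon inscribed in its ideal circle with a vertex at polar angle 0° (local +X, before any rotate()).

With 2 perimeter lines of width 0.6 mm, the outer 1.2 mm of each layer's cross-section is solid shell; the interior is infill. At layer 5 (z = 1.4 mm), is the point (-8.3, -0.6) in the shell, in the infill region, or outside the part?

infill

At z = 1.4 mm: the r=11 cylinder gives a regular 8-gon of circumradius 11 (constant along its height); the r=7 cylinder at (2.5, -0.5) contributes a regular 8-gon of circumradius 7; Subtracting the remaining from the first: starting from the r=11 cylinder, the r=7 cylinder at (2.5, -0.5) lies wholly inside it (removes its full 138.59 mm² and its 42.86 mm outline becomes a hole wall) — 1 connected region with 1 hole; (whole slice rotated 70° about Z — lengths, areas and connectivity unchanged). Overall, the cross-section is one region with 1 hole. Undo the 70° rotation: the query point maps to (-3.403, 7.594) in the un-rotated model frame. The nearest boundary edge runs (-7.78, 7.78)→(0.00, 11.00); distance from the point to it = 1.84 mm. The point is inside the cross-section and 1.84 mm from the nearest boundary — more than the 1.2 mm shell width (2 × 0.6), so it's in the infill interior.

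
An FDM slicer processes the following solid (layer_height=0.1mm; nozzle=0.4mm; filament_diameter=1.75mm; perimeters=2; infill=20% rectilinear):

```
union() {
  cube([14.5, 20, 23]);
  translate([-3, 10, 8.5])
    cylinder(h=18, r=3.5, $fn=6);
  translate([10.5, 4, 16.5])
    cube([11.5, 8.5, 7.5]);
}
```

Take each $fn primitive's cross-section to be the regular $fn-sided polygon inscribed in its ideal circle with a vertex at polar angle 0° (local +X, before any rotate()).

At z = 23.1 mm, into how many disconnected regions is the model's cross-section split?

2

At z = 23.1 mm: the cube is absent (z outside [0, 23]); the r=3.5 cylinder at (-3, 10) contributes a regular 6-gon of circumradius 3.5; the 11.5×8.5 cube at (10.5, 4) contributes its full rectangle; Taking the union: the 2 present regions are separate (no shared area or edge), so areas and boundary lengths simply add and each stays a separate island — 2 connected regions. The result has 2 disconnected regions.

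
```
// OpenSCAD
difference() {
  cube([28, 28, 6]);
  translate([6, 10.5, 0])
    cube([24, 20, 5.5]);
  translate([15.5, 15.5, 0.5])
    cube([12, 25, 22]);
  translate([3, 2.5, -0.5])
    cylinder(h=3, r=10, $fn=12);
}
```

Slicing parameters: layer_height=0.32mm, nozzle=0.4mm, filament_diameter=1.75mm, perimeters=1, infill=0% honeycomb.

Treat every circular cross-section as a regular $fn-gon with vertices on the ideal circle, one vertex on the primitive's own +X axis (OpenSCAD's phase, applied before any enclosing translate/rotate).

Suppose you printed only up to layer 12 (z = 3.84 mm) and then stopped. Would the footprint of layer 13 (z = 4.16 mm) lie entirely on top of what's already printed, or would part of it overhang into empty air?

entirely on top

Compare the two slices. At z = 3.84: the cube (footprint 28×28) is included at this height (area 784.00 mm²); the cube at (6, 10.5) is present — its section is the full 24×20 rectangle (area 480.00 mm²); the cube at (15.5, 15.5) is present — its section is the full 12×25 rectangle (area 300.00 mm²); the cylinder at (3, 2.5) does not reach this height (z outside [-0.5, 2.5]); Taking the first minus the rest: starting from the 28×28 cube (784.00 mm²), the 24×20 cube at (6, 10.5) partially overlaps it — only the 385.00 mm² overlap (of its 480.00 mm²) is removed, clipping the outline; the 12×25 cube at (15.5, 15.5) misses the remaining region (no effect) — area = 399.00 mm². At z = 4.16: the 28×28 cube contributes its full rectangle (area 784.00 mm²); the cube at (6, 10.5) (footprint 24×20) is included at this height (area 480.00 mm²); the cube at (15.5, 15.5) (footprint 12×25) is included at this height (area 300.00 mm²); the cylinder at (3, 2.5) is absent (z outside [-0.5, 2.5]); Taking the first minus the rest: starting from the 28×28 cube (784.00 mm²), the 24×20 cube at (6, 10.5) partially overlaps it — only the 385.00 mm² overlap (of its 480.00 mm²) is removed, clipping the outline; the 12×25 cube at (15.5, 15.5) misses the remaining region (no effect) — area = 399.00 mm². Checking containment: the cross-section at z = 4.16 is a subset of the cross-section at z = 3.84.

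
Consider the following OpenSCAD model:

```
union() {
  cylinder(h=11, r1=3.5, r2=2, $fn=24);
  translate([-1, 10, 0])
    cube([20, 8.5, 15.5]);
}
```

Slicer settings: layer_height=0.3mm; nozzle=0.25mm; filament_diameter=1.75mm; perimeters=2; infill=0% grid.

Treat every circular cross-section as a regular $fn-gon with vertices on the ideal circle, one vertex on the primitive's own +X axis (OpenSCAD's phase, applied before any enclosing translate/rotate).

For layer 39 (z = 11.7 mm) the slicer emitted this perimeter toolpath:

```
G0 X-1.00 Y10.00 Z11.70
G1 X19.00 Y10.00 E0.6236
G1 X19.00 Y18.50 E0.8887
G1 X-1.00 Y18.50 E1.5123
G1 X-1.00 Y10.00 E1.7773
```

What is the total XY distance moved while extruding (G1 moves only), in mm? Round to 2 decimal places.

57.00 mm

Sum the Euclidean lengths of each G1 segment: total = 57.00 mm.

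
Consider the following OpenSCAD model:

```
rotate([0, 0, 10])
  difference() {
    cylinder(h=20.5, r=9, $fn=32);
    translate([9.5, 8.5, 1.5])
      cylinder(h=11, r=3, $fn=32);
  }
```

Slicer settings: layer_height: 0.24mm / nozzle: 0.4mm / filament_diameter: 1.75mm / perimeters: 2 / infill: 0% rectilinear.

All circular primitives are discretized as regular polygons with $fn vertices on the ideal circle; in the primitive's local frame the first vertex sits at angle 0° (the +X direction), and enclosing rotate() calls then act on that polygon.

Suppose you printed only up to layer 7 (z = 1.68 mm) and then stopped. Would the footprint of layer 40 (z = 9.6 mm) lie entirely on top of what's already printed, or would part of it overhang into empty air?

entirely on top

Compare the two slices. At z = 1.68: the cylinder: section is a regular 32-gon, circumradius r=9 (area = (32/2)·9.000²·sin(360°/32) = 252.84 mm²); the r=3 cylinder at (9.5, 8.5) gives a regular 32-gon of circumradius 3 (constant along its height) (area = (32/2)·3.000²·sin(360°/32) = 28.09 mm²); Subtracting the remaining from the first: starting from the r=9 cylinder (252.84 mm²), the r=3 cylinder at (9.5, 8.5) misses the remaining region (no effect) — area = 252.84 mm²; (whole slice rotated 10° about Z — lengths, areas and connectivity unchanged). At z = 9.6: the cylinder: section is a regular 32-gon, circumradius r=9 (area = (32/2)·9.000²·sin(360°/32) = 252.84 mm²); the r=3 cylinder at (9.5, 8.5) gives a regular 32-gon of circumradius 3 (constant along its height) (area = (32/2)·3.000²·sin(360°/32) = 28.09 mm²); Taking the first minus the rest: starting from the r=9 cylinder (252.84 mm²), the r=3 cylinder at (9.5, 8.5) misses the remaining region (no effect) — area = 252.84 mm²; (whole slice rotated 10° about Z — lengths, areas and connectivity unchanged). Checking containment: the cross-section at z = 9.6 is a subset of the cross-section at z = 1.68.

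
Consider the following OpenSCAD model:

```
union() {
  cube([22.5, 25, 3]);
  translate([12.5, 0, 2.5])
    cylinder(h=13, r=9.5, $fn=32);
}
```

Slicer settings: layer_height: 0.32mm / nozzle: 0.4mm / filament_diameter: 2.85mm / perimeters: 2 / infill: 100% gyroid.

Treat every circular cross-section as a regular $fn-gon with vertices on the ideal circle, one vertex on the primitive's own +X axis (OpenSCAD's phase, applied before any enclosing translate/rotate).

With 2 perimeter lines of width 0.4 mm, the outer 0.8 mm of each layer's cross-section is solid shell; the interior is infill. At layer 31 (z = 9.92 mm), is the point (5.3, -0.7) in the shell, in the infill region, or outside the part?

infill

At z = 9.92 mm: the cube is not intersected at this z (z outside [0, 3]); the cylinder at (12.5, 0): section is a regular 32-gon, circumradius r=9.5; Taking the union: only the r=9.5 cylinder at (12.5, 0) is present, so the union is just that shape — 1 connected region. Overall, the cross-section is a single solid region. The nearest boundary edge runs (3.00, 0.00)→(3.18, -1.85); distance from the point to it = 2.22 mm. The point is inside the cross-section and 2.22 mm from the nearest boundary — more than the 0.8 mm shell width (2 × 0.4), so it's in the infill interior.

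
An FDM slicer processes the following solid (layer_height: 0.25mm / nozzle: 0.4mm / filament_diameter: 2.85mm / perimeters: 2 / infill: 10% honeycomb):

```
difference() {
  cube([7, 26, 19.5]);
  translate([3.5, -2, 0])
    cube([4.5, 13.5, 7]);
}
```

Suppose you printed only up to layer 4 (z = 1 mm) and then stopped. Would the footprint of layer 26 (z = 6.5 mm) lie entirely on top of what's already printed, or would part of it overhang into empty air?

entirely on top

Compare the two slices. At z = 1: the 7×26 cube contributes its full rectangle (area 182.00 mm²); the cube at (3.5, -2) (footprint 4.5×13.5) is included at this height (area 60.75 mm²); Subtracting the remaining from the first: starting from the 7×26 cube (182.00 mm²), the 4.5×13.5 cube at (3.5, -2) partially overlaps it — only the 40.25 mm² overlap (of its 60.75 mm²) is removed, clipping the outline — area = 141.75 mm². At z = 6.5: the cube (footprint 7×26) is included at this height (area 182.00 mm²); the cube at (3.5, -2) is present — its section is the full 4.5×13.5 rectangle (area 60.75 mm²); Taking the first minus the rest: starting from the 7×26 cube (182.00 mm²), the 4.5×13.5 cube at (3.5, -2) partially overlaps it — only the 40.25 mm² overlap (of its 60.75 mm²) is removed, clipping the outline — area = 141.75 mm². Checking containment: the cross-section at z = 6.5 is a subset of the cross-section at z = 1.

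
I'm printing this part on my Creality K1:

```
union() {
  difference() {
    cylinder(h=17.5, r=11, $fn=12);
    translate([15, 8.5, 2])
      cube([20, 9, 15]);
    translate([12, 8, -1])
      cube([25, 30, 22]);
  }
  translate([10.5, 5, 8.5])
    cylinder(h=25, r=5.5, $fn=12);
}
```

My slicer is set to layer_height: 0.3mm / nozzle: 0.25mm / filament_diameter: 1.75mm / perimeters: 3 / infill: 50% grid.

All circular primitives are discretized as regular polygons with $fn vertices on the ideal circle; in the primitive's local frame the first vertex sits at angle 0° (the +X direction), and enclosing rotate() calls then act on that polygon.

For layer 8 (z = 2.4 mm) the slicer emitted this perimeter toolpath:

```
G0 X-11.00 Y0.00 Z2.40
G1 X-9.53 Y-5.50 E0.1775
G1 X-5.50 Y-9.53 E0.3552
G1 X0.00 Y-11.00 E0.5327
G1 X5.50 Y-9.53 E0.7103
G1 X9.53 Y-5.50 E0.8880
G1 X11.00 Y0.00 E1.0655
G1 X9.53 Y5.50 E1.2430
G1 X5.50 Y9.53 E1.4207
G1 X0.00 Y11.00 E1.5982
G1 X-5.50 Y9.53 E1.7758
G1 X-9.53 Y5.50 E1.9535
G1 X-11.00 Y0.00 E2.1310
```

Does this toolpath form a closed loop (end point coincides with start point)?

yes

Start point (G0): (-11.00, 0.00). End point (last G1): the path returns to the start — closed.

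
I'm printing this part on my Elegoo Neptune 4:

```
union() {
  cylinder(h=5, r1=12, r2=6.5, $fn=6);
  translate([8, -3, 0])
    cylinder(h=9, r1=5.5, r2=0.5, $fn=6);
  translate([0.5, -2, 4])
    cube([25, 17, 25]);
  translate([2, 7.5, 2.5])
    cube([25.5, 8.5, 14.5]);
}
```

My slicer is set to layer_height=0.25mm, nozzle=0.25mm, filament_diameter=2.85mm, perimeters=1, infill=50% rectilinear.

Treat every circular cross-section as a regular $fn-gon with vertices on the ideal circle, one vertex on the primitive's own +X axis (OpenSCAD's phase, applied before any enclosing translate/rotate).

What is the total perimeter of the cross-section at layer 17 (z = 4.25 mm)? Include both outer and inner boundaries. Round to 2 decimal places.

At z = 4.25 mm: the cone contributes a regular 6-gon of circumradius 7.325 (interpolated between r1=12 and r2=6.5 at t=0.850) (perimeter = 2·6·7.325·sin(180°/6) = 43.95 mm); the cone at (8, -3) (r1=5.5→r2=0.5) has section circumradius 3.139 here — a regular 6-gon (perimeter = 2·6·3.139·sin(180°/6) = 18.83 mm); the 25×17 cube at (0.5, -2) contributes its full rectangle (perimeter 84.00 mm); the cube at (2, 7.5) is present — its section is the full 25.5×8.5 rectangle (perimeter 68.00 mm); Taking the union: the regions partially overlap (shared area 228.49 mm²), so the edge portions inside another operand are dropped and the merged outline is re-measured after clipping — boundary = 110.70 mm. Overall, the cross-section is a single solid region. Total boundary length (outer) = 110.70 mm.

110.70 mm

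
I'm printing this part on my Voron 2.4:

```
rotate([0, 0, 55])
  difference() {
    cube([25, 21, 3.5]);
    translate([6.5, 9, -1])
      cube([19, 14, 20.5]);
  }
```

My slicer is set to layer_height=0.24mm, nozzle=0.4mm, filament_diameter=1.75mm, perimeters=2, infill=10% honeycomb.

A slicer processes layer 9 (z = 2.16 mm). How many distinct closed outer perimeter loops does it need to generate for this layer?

1

At z = 2.16 mm: the cube (footprint 25×21) is included at this height; the cube at (6.5, 9) (footprint 19×14) is included at this height; After the difference (first − rest): starting from the 25×21 cube, the 19×14 cube at (6.5, 9) partially overlaps it — only the 222.00 mm² overlap (of its 266.00 mm²) is removed, clipping the outline — 1 connected region; (whole slice rotated 55° about Z — lengths, areas and connectivity unchanged). The result has 1 disconnected region.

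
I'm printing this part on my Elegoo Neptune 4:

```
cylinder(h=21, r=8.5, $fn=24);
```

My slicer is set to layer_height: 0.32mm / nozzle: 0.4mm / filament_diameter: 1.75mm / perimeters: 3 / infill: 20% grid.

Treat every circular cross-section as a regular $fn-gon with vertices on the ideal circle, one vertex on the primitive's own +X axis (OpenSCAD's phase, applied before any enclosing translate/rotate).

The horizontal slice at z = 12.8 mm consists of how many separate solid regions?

1

At z = 12.8 mm: the cylinder: section is a regular 24-gon, circumradius r=8.5. The result has 1 disconnected region.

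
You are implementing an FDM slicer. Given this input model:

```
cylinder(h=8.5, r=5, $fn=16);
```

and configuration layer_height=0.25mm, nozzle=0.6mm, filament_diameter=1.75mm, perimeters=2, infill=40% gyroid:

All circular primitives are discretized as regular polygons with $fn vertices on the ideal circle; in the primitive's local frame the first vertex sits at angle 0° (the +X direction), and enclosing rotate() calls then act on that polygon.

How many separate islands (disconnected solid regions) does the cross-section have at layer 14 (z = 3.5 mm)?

At z = 3.5 mm: the cylinder: section is a regular 16-gon, circumradius r=5. Overall, the cross-section is a single solid region. Island count = 1.

1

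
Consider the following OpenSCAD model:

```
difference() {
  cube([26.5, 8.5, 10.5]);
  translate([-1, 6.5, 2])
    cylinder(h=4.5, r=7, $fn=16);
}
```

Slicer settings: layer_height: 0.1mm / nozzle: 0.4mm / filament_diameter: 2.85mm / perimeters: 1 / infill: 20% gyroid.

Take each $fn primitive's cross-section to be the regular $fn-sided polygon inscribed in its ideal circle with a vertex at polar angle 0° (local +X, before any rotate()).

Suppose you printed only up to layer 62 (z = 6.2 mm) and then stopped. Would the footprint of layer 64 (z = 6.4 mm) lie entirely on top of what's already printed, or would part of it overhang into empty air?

entirely on top

Compare the two slices. At z = 6.2: the cube is present — its section is the full 26.5×8.5 rectangle (area 225.25 mm²); the cylinder at (-1, 6.5): section is a regular 16-gon, circumradius r=7 (area = (16/2)·7.000²·sin(360°/16) = 150.01 mm²); Subtracting the remaining from the first: starting from the 26.5×8.5 cube (225.25 mm²), the r=7 cylinder at (-1, 6.5) partially overlaps it — only the 41.98 mm² overlap (of its 150.01 mm²) is removed, clipping the outline — area = 183.27 mm². At z = 6.4: the cube is present — its section is the full 26.5×8.5 rectangle (area 225.25 mm²); the cylinder at (-1, 6.5): section is a regular 16-gon, circumradius r=7 (area = (16/2)·7.000²·sin(360°/16) = 150.01 mm²); Taking the first minus the rest: starting from the 26.5×8.5 cube (225.25 mm²), the r=7 cylinder at (-1, 6.5) partially overlaps it — only the 41.98 mm² overlap (of its 150.01 mm²) is removed, clipping the outline — area = 183.27 mm². Checking containment: the cross-section at z = 6.4 is a subset of the cross-section at z = 6.2.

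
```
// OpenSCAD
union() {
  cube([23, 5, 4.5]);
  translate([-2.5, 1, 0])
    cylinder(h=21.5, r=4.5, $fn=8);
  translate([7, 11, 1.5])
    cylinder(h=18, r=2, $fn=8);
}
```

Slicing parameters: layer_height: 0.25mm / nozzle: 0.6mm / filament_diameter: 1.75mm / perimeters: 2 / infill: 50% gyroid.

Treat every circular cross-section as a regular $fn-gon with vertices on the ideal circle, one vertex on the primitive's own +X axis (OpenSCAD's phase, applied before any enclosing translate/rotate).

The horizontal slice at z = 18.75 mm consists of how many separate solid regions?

At z = 18.75 mm: the cube is not intersected at this z (z outside [0, 4.5]); the r=4.5 cylinder at (-2.5, 1) contributes a regular 8-gon of circumradius 4.5; the r=2 cylinder at (7, 11) contributes a regular 8-gon of circumradius 2; Merging all regions: the 2 present regions are separate (no shared area or edge), so areas and boundary lengths simply add and each stays a separate island — 2 connected regions. The result has 2 disconnected regions.

2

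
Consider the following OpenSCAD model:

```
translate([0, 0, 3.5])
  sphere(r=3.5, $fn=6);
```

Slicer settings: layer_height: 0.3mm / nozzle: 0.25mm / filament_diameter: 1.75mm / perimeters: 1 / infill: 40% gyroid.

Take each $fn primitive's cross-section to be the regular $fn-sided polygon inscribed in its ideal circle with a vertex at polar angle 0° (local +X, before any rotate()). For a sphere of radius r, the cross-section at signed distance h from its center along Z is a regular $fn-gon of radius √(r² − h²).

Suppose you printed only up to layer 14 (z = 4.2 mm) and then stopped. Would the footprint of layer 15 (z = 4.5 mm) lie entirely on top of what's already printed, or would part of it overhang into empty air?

Compare the two slices. At z = 4.2: the sphere: section is a regular 6-gon, circumradius = √(r²−h²) = √(3.5²−0.7²) = 3.429 (area = (6/2)·3.429²·sin(360°/6) = 30.55 mm²). At z = 4.5: the r=3.5 sphere slices to a regular 6-gon of circumradius 3.354 (√(r²−h²) with h=1 from center) (area = (6/2)·3.354²·sin(360°/6) = 29.23 mm²). Checking containment: the cross-section at z = 4.5 is a subset of the cross-section at z = 4.2.

entirely on top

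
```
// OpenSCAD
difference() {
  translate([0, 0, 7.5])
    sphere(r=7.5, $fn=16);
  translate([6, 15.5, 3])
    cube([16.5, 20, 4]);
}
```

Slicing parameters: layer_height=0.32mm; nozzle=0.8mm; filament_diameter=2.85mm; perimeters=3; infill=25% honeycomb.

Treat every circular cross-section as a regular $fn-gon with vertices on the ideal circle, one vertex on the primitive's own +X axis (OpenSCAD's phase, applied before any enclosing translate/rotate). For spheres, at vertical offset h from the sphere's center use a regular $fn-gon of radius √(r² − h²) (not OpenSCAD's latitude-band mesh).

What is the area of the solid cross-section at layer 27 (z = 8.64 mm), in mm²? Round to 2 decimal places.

At z = 8.64 mm: the r=7.5 sphere slices to a regular 16-gon of circumradius 7.413 (√(r²−h²) with h=1.14 from center) (area = (16/2)·7.413²·sin(360°/16) = 168.23 mm²); the cube at (6, 15.5) does not reach this height (z outside [3, 7]); Subtracting the remaining from the first: none of the subtracted shapes is present at this height, so the r=7.5 sphere is unchanged — area = 168.23 mm². Overall, the cross-section is a single solid region. Net area = 168.23 mm².

168.23 mm²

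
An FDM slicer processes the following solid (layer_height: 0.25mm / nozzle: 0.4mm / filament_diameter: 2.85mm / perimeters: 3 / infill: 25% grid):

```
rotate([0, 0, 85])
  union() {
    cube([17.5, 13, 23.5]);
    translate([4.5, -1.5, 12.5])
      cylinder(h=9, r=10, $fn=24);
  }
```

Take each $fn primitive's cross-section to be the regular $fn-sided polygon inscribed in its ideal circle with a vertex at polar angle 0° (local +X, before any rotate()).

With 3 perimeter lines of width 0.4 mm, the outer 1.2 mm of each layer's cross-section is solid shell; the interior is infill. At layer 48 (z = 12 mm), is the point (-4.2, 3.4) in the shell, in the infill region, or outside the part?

At z = 12 mm: the cube (footprint 17.5×13) is included at this height; the cylinder at (4.5, -1.5) is not intersected at this z (z outside [12.5, 21.5]); Combining (union): only the 17.5×13 cube is present, so the union is just that shape — 1 connected region; (rotated 85° about Z; rotation is an isometry so areas/perimeters/island counts are preserved). Overall, the cross-section is a single solid region. Undo the 85° rotation: the query point maps to (3.021, 4.480) in the un-rotated model frame. The nearest boundary edge runs (0.00, 13.00)→(0.00, 0.00); distance from the point to it = 3.02 mm. The point is inside the cross-section and 3.02 mm from the nearest boundary — more than the 1.2 mm shell width (3 × 0.4), so it's in the infill interior.

infill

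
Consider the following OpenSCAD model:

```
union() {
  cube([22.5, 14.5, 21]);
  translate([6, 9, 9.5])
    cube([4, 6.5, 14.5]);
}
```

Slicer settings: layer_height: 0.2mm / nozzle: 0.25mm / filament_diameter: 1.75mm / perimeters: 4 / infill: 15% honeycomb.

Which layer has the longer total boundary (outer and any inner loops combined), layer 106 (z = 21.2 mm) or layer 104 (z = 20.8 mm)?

layer 104 (z = 20.8 mm)

Layer 106 (z = 21.2): the cube is absent (z outside [0, 21]); the cube at (6, 9) is present — its section is the full 4×6.5 rectangle (perimeter 21.00 mm); Taking the union: only the 4×6.5 cube at (6, 9) is present, so the union is just that shape — boundary = 21.00 mm. So its perimeter = 21.00 mm. Layer 104 (z = 20.8): the cube is present — its section is the full 22.5×14.5 rectangle (perimeter 74.00 mm); the 4×6.5 cube at (6, 9) contributes its full rectangle (perimeter 21.00 mm); Combining (union): the regions partially overlap (shared area 22.00 mm²), so the edge portions inside another operand are dropped and the merged outline is re-measured after clipping — boundary = 76.00 mm. So its perimeter = 76.00 mm. Layer 104 is larger (76.00 vs 21.00 mm).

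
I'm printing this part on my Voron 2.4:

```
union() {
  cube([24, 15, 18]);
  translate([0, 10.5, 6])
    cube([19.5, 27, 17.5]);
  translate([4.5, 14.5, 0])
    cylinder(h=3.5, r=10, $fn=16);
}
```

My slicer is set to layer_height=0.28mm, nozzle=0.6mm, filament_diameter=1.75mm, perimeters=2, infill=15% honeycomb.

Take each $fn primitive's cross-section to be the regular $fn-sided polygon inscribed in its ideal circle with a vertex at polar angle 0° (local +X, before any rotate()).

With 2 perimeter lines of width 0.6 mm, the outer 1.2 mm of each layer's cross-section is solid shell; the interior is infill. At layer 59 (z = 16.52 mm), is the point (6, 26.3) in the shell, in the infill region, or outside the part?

infill

At z = 16.52 mm: the cube is present — its section is the full 24×15 rectangle; the 19.5×27 cube at (0, 10.5) contributes its full rectangle; the cylinder at (4.5, 14.5) is absent (z outside [0, 3.5]); Merging all regions: the regions partially overlap (shared area 87.75 mm²), so overlapping operands fuse into one piece — 1 connected region. Overall, the cross-section is a single solid region. The nearest boundary edge runs (0.00, 15.00)→(0.00, 37.50); distance from the point to it = 6.00 mm. The point is inside the cross-section and 6.00 mm from the nearest boundary — more than the 1.2 mm shell width (2 × 0.6), so it's in the infill interior.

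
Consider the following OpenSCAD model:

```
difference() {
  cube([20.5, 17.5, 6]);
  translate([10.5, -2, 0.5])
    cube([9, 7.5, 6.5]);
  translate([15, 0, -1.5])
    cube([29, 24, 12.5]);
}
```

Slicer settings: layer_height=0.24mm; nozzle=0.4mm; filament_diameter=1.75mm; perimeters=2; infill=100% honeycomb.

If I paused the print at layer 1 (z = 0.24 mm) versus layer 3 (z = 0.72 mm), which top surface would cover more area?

layer 1 (z = 0.24 mm)

Layer 1 (z = 0.24): the 20.5×17.5 cube contributes its full rectangle (area 358.75 mm²); the cube at (10.5, -2) is absent (z outside [0.5, 7]); the cube at (15, 0) is present — its section is the full 29×24 rectangle (area 696.00 mm²); After the difference (first − rest): starting from the 20.5×17.5 cube (358.75 mm²), the 29×24 cube at (15, 0) partially overlaps it — only the 96.25 mm² overlap (of its 696.00 mm²) is removed, clipping the outline — area = 262.50 mm². So its area = 262.50 mm². Layer 3 (z = 0.72): the 20.5×17.5 cube contributes its full rectangle (area 358.75 mm²); the cube at (10.5, -2) (footprint 9×7.5) is included at this height (area 67.50 mm²); the cube at (15, 0) is present — its section is the full 29×24 rectangle (area 696.00 mm²); Taking the first minus the rest: starting from the 20.5×17.5 cube (358.75 mm²), the 9×7.5 cube at (10.5, -2) partially overlaps it — only the 49.50 mm² overlap (of its 67.50 mm²) is removed, clipping the outline; the 29×24 cube at (15, 0) partially overlaps it — only the 71.50 mm² overlap (of its 696.00 mm²) is removed, clipping the outline — area = 237.75 mm². So its area = 237.75 mm². Layer 1 is larger (262.50 vs 237.75 mm²).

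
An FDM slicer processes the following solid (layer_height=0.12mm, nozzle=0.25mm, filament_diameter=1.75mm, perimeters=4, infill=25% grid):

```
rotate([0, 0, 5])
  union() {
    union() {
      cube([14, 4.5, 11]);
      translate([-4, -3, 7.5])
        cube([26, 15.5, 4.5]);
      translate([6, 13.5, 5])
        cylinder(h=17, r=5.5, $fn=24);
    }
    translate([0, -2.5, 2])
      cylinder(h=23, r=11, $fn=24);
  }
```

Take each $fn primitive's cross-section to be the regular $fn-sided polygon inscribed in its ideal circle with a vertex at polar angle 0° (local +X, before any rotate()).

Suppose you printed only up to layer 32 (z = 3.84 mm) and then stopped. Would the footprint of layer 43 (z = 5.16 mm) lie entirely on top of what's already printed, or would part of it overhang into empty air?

part overhangs

Compare the two slices. At z = 3.84: the cube is present — its section is the full 14×4.5 rectangle (area 63.00 mm²); the cube at (-4, -3) is not intersected at this z (z outside [7.5, 12]); the cylinder at (6, 13.5) is not intersected at this z (z outside [5, 22]); Merging all regions: only the 14×4.5 cube is present, so the union is just that shape — area = 63.00 mm²; the cylinder at (0, -2.5): section is a regular 24-gon, circumradius r=11 (area = (24/2)·11.000²·sin(360°/24) = 375.81 mm²); Taking the union: the regions partially overlap — summed areas 438.81 mm² minus the doubly-counted overlap 43.85 mm² gives 394.95 mm² — area = 394.95 mm²; (rotated 5° about Z; rotation is an isometry so areas/perimeters/island counts are preserved). At z = 5.16: the cube is present — its section is the full 14×4.5 rectangle (area 63.00 mm²); the cube at (-4, -3) is absent (z outside [7.5, 12]); the r=5.5 cylinder at (6, 13.5) contributes a regular 24-gon of circumradius 5.5 (area = (24/2)·5.500²·sin(360°/24) = 93.95 mm²); Combining (union): the 2 present regions are separate (no shared area or edge), so areas and boundary lengths simply add and each stays a separate island — area = 156.95 mm²; the r=11 cylinder at (0, -2.5) gives a regular 24-gon of circumradius 11 (constant along its height) (area = (24/2)·11.000²·sin(360°/24) = 375.81 mm²); Combining (union): the regions partially overlap — summed areas 532.76 mm² minus the doubly-counted overlap 43.85 mm² gives 488.90 mm² — area = 488.90 mm²; (rotated 5° about Z; rotation is an isometry so areas/perimeters/island counts are preserved). Checking containment: at z = 5.16 the cross-section extends beyond the z = 3.84 cross-section by about 93.95 mm².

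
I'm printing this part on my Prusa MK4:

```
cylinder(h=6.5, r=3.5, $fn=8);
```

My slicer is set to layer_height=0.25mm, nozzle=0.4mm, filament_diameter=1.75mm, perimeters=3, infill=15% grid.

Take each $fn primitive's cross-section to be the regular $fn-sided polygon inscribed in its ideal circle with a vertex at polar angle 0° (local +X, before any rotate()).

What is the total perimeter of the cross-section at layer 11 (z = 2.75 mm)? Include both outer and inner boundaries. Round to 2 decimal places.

21.43 mm

At z = 2.75 mm: the cylinder: section is a regular 8-gon, circumradius r=3.5 (perimeter = 2·8·3.500·sin(180°/8) = 21.43 mm). Overall, the cross-section is a single solid region. Total boundary length (outer) = 21.43 mm.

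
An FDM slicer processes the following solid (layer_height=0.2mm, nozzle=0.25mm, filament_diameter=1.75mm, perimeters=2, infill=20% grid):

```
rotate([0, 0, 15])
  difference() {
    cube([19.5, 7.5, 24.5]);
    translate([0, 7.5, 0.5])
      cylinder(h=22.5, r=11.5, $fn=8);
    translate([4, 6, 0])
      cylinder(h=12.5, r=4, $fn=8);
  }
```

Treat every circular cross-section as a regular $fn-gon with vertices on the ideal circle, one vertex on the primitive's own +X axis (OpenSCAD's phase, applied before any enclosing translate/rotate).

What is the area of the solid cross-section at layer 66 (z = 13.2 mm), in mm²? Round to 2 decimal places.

71.65 mm²

At z = 13.2 mm: the 19.5×7.5 cube contributes its full rectangle (area 146.25 mm²); the r=11.5 cylinder at (0, 7.5) contributes a regular 8-gon of circumradius 11.5 (area = (8/2)·11.500²·sin(360°/8) = 374.06 mm²); the cylinder at (4, 6) is absent (z outside [0, 12.5]); Subtracting the remaining from the first: starting from the 19.5×7.5 cube (146.25 mm²), the r=11.5 cylinder at (0, 7.5) partially overlaps it — only the 74.60 mm² overlap (of its 374.06 mm²) is removed, clipping the outline — area = 71.65 mm²; (whole slice rotated 15° about Z — lengths, areas and connectivity unchanged). Overall, the cross-section is a single solid region. Net area = 71.65 mm².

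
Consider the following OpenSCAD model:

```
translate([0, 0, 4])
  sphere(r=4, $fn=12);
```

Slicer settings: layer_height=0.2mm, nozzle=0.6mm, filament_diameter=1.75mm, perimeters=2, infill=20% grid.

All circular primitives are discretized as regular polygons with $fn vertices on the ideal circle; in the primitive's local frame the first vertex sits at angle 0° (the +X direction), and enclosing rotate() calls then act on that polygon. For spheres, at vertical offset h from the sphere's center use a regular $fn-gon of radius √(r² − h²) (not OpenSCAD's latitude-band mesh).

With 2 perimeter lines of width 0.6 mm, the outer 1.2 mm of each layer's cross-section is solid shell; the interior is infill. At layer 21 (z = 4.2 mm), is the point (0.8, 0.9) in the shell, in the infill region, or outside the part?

infill

At z = 4.2 mm: the r=4 sphere contributes a regular 12-gon of circumradius √(4²−0.2²) = 3.995. Overall, the cross-section is a single solid region. The nearest boundary edge runs (3.46, 2.00)→(2.00, 3.46); distance from the point to it = 2.66 mm. The point is inside the cross-section and 2.66 mm from the nearest boundary — more than the 1.2 mm shell width (2 × 0.6), so it's in the infill interior.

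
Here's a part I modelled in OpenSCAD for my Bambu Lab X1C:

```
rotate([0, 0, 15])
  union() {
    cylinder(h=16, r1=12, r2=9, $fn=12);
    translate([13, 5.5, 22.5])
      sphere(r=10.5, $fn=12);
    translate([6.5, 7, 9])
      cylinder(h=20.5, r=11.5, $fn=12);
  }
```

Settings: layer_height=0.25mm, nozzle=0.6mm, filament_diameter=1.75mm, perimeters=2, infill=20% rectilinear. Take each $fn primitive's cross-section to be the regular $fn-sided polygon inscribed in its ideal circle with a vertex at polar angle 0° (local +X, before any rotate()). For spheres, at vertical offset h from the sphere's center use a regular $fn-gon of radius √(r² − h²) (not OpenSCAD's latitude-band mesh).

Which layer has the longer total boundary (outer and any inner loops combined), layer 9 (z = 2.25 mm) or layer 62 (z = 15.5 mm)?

Layer 9 (z = 2.25): the cone contributes a regular 12-gon of circumradius 11.578 (interpolated between r1=12 and r2=9 at t=0.141) (perimeter = 2·12·11.578·sin(180°/12) = 71.92 mm); the sphere at (13, 5.5) is absent (|z−center|=20.250 > r=10.5); the cylinder at (6.5, 7) is absent (z outside [9, 29.5]); Taking the union: only the cone is present, so the union is just that shape — boundary = 71.92 mm; (whole slice rotated 15° about Z — lengths, areas and connectivity unchanged). So its perimeter = 71.92 mm. Layer 62 (z = 15.5): the cone: at t=0.969 of its height the radius interpolates to r₁+(r₂−r₁)t = 9.094, giving a regular 12-gon of that circumradius (perimeter = 2·12·9.094·sin(180°/12) = 56.49 mm); the sphere at (13, 5.5): section is a regular 12-gon, circumradius = √(r²−h²) = √(10.5²−7²) = 7.826 (perimeter = 2·12·7.826·sin(180°/12) = 48.61 mm); the r=11.5 cylinder at (6.5, 7) gives a regular 12-gon of circumradius 11.5 (constant along its height) (perimeter = 2·12·11.500·sin(180°/12) = 71.43 mm); Combining (union): the regions partially overlap (shared area 278.27 mm²), so the edge portions inside another operand are dropped and the merged outline is re-measured after clipping — boundary = 88.60 mm; (whole slice rotated 15° about Z — lengths, areas and connectivity unchanged). So its perimeter = 88.60 mm. Layer 62 is larger (88.60 vs 71.92 mm).

layer 62 (z = 15.5 mm)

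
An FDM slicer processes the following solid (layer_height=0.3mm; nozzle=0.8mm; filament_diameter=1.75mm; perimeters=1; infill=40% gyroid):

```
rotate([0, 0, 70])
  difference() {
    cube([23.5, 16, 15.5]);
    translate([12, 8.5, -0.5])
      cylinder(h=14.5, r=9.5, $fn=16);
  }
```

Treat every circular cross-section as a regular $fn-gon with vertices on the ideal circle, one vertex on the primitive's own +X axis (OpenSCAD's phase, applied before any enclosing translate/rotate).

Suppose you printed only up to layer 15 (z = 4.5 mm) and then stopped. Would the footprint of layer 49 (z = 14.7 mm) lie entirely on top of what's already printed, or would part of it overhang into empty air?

Compare the two slices. At z = 4.5: the cube is present — its section is the full 23.5×16 rectangle (area 376.00 mm²); the r=9.5 cylinder at (12, 8.5) contributes a regular 16-gon of circumradius 9.5 (area = (16/2)·9.500²·sin(360°/16) = 276.30 mm²); Taking the first minus the rest: starting from the 23.5×16 cube (376.00 mm²), the r=9.5 cylinder at (12, 8.5) partially overlaps it — only the 257.19 mm² overlap (of its 276.30 mm²) is removed, clipping the outline — area = 118.81 mm²; (whole slice rotated 70° about Z — lengths, areas and connectivity unchanged). At z = 14.7: the cube (footprint 23.5×16) is included at this height (area 376.00 mm²); the cylinder at (12, 8.5) does not reach this height (z outside [-0.5, 14]); Taking the first minus the rest: none of the subtracted shapes is present at this height, so the 23.5×16 cube is unchanged — area = 376.00 mm²; (whole slice rotated 70° about Z — lengths, areas and connectivity unchanged). Checking containment: at z = 14.7 the cross-section extends beyond the z = 4.5 cross-section by about 257.19 mm².

part overhangs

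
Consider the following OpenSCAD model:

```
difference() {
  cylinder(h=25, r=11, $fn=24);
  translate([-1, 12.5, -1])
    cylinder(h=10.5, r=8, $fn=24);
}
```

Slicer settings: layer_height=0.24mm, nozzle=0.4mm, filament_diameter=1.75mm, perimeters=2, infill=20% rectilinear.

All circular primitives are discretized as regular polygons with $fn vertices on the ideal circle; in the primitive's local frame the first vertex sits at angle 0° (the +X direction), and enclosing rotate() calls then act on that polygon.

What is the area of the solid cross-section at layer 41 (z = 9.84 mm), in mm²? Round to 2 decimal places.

375.81 mm²

At z = 9.84 mm: the r=11 cylinder contributes a regular 24-gon of circumradius 11 (area = (24/2)·11.000²·sin(360°/24) = 375.81 mm²); the cylinder at (-1, 12.5) does not reach this height (z outside [-1, 9.5]); Subtracting the remaining from the first: none of the subtracted shapes is present at this height, so the r=11 cylinder is unchanged — area = 375.81 mm². Overall, the cross-section is a single solid region. Net area = 375.81 mm².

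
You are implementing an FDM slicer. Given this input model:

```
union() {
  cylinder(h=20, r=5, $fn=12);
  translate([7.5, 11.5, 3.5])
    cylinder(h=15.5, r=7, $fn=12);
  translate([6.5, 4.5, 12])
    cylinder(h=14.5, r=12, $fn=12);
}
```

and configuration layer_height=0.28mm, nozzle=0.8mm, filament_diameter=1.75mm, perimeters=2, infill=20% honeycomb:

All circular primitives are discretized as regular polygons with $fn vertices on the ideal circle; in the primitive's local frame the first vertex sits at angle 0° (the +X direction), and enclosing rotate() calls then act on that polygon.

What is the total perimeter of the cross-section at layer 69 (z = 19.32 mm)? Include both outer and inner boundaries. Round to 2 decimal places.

At z = 19.32 mm: the cylinder: section is a regular 12-gon, circumradius r=5 (perimeter = 2·12·5.000·sin(180°/12) = 31.06 mm); the cylinder at (7.5, 11.5) is absent (z outside [3.5, 19]); the cylinder at (6.5, 4.5): section is a regular 12-gon, circumradius r=12 (perimeter = 2·12·12.000·sin(180°/12) = 74.54 mm); Merging all regions: the regions partially overlap (shared area 69.40 mm²), so the edge portions inside another operand are dropped and the merged outline is re-measured after clipping — boundary = 75.45 mm. Overall, the cross-section is a single solid region. Total boundary length (outer) = 75.45 mm.

75.45 mm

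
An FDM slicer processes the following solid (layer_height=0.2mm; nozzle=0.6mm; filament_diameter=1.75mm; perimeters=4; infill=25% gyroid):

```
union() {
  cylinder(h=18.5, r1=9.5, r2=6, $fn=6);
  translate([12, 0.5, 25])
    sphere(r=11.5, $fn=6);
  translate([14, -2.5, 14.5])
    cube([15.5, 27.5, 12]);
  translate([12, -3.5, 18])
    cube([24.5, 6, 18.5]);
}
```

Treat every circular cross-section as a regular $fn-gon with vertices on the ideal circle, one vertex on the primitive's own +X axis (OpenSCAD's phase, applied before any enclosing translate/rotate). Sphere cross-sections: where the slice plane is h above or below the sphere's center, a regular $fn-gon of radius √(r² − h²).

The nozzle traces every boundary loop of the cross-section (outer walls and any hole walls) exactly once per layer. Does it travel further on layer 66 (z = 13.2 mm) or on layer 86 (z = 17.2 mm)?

layer 86 (z = 17.2 mm)

Layer 66 (z = 13.2): the cone: at t=0.714 of its height the radius interpolates to r₁+(r₂−r₁)t = 7.003, giving a regular 6-gon of that circumradius (perimeter = 2·6·7.003·sin(180°/6) = 42.02 mm); the sphere at (12, 0.5) is not intersected at this z (|z−center|=11.800 > r=11.5); the cube at (14, -2.5) is not intersected at this z (z outside [14.5, 26.5]); the cube at (12, -3.5) does not reach this height (z outside [18, 36.5]); Combining (union): only the cone is present, so the union is just that shape — boundary = 42.02 mm. So its perimeter = 42.02 mm. Layer 86 (z = 17.2): the cone: at t=0.930 of its height the radius interpolates to r₁+(r₂−r₁)t = 6.246, giving a regular 6-gon of that circumradius (perimeter = 2·6·6.246·sin(180°/6) = 37.48 mm); the sphere at (12, 0.5): section is a regular 6-gon, circumradius = √(r²−h²) = √(11.5²−7.8²) = 8.450 (perimeter = 2·6·8.450·sin(180°/6) = 50.70 mm); the cube at (14, -2.5) (footprint 15.5×27.5) is included at this height (perimeter 86.00 mm); the cube at (12, -3.5) is not intersected at this z (z outside [18, 36.5]); Taking the union: the regions partially overlap (shared area 54.72 mm²), so the edge portions inside another operand are dropped and the merged outline is re-measured after clipping — boundary = 134.22 mm. So its perimeter = 134.22 mm. Layer 86 is larger (134.22 vs 42.02 mm).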